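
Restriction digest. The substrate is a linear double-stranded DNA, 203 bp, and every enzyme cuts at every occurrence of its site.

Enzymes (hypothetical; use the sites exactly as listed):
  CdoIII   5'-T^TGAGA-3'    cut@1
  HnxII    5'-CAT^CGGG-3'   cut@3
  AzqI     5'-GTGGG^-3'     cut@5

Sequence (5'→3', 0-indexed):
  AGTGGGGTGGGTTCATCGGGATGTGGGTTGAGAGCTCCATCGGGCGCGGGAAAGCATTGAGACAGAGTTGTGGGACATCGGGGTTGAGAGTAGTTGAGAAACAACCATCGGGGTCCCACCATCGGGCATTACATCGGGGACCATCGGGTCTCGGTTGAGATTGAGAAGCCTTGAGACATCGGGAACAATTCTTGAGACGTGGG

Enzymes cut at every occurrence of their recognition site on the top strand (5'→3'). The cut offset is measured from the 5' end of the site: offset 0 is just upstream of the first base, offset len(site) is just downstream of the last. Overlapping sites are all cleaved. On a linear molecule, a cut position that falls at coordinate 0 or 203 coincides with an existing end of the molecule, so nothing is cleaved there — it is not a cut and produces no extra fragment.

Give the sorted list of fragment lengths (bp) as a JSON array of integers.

[1,4,5,5,6,6,6,8,10,10,10,11,11,11,12,12,13,14,14,17,17]

Per-enzyme occurrences:
  CdoIII (TTGAGA, off=1): starts [27, 56, 83, 93, 154, 160, 170, 191] → cuts [28, 57, 84, 94, 155, 161, 171, 192]
  HnxII (CATCGGG, off=3): starts [13, 37, 75, 105, 119, 131, 141, 176] → cuts [16, 40, 78, 108, 122, 134, 144, 179]
  AzqI (GTGGG, off=5): starts [1, 6, 22, 69, 198] → cuts [6, 11, 27, 74] (position 203 is a terminus of the linear molecule — no cut)

All cut coordinates (distinct, sorted): [6, 11, 16, 27, 28, 40, 57, 74, 78, 84, 94, 108, 122, 134, 144, 155, 161, 171, 179, 192]

Fragment lengths:
  [0,6): 6 bp
  [6,11): 5 bp
  [11,16): 5 bp
  [16,27): 11 bp
  [27,28): 1 bp
  [28,40): 12 bp
  [40,57): 17 bp
  [57,74): 17 bp
  [74,78): 4 bp
  [78,84): 6 bp
  [84,94): 10 bp
  [94,108): 14 bp
  [108,122): 14 bp
  [122,134): 12 bp
  [134,144): 10 bp
  [144,155): 11 bp
  [155,161): 6 bp
  [161,171): 10 bp
  [171,179): 8 bp
  [179,192): 13 bp
  [192,203): 11 bp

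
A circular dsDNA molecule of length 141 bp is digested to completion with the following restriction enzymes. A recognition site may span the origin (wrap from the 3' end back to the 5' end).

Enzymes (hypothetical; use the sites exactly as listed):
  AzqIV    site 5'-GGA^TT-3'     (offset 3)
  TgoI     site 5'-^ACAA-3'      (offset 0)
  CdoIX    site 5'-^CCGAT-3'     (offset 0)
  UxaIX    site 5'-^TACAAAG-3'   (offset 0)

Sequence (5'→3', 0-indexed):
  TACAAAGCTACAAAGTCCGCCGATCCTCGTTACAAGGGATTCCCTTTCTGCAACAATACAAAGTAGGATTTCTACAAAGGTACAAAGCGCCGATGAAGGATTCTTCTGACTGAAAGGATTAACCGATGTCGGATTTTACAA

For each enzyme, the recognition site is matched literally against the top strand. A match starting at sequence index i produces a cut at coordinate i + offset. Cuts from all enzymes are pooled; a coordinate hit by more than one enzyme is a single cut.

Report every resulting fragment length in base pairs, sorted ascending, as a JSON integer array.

Scan for sites:
  AzqIV (GGATT, off=3): starts [36, 65, 97, 115, 130] → cuts [39, 68, 100, 118, 133]
  TgoI (ACAA, off=0): starts [1, 9, 31, 52, 57, 73, 81, 137] → cuts [1, 9, 31, 52, 57, 73, 81, 137]
  CdoIX (CCGAT, off=0): starts [19, 89, 122] → cuts [19, 89, 122]
  UxaIX (TACAAAG, off=0): starts [0, 8, 56, 72, 80] → cuts [0, 8, 56, 72, 80]

All cut coordinates (distinct, sorted): [0, 1, 8, 9, 19, 31, 39, 52, 56, 57, 68, 72, 73, 80, 81, 89, 100, 118, 122, 133, 137]

Fragments:
  0→1: 1 bp
  1→8: 7 bp
  8→9: 1 bp
  9→19: 10 bp
  19→31: 12 bp
  31→39: 8 bp
  39→52: 13 bp
  52→56: 4 bp
  56→57: 1 bp
  57→68: 11 bp
  68→72: 4 bp
  72→73: 1 bp
  73→80: 7 bp
  80→81: 1 bp
  81→89: 8 bp
  89→100: 11 bp
  100→118: 18 bp
  118→122: 4 bp
  122→133: 11 bp
  133→137: 4 bp
  137→0 (wrap): 141-137+0 = 4 bp

[1,1,1,1,1,4,4,4,4,4,7,7,8,8,10,11,11,11,12,13,18]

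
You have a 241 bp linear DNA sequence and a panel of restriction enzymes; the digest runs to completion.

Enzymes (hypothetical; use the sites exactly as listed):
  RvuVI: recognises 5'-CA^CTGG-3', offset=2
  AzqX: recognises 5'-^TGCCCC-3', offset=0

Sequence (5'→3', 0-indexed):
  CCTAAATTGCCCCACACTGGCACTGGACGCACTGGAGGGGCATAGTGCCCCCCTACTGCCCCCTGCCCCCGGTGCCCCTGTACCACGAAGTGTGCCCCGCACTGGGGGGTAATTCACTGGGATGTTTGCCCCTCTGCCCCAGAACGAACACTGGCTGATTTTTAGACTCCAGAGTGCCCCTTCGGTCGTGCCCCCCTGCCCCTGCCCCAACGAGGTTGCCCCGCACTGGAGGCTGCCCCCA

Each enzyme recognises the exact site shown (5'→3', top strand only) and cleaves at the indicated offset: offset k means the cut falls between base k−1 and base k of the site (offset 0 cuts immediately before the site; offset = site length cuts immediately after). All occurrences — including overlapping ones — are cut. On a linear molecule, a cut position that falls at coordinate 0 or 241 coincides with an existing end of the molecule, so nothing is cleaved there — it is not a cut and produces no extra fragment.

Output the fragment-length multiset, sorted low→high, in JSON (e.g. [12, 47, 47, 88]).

[6,6,7,7,8,8,8,8,9,9,9,9,9,10,11,14,14,14,15,16,20,24]

Site scan:
  RvuVI (CACTGG, off=2): starts [14, 20, 29, 99, 114, 148, 223] → cuts [16, 22, 31, 101, 116, 150, 225]
  AzqX (TGCCCC, off=0): starts [7, 45, 56, 63, 72, 92, 126, 134, 174, 188, 196, 202, 216, 233] → cuts [7, 45, 56, 63, 72, 92, 126, 134, 174, 188, 196, 202, 216, 233]

All cut coordinates (distinct, sorted): [7, 16, 22, 31, 45, 56, 63, 72, 92, 101, 116, 126, 134, 150, 174, 188, 196, 202, 216, 225, 233]

Fragments:
  [0,7): 7 bp
  [7,16): 9 bp
  [16,22): 6 bp
  [22,31): 9 bp
  [31,45): 14 bp
  [45,56): 11 bp
  [56,63): 7 bp
  [63,72): 9 bp
  [72,92): 20 bp
  [92,101): 9 bp
  [101,116): 15 bp
  [116,126): 10 bp
  [126,134): 8 bp
  [134,150): 16 bp
  [150,174): 24 bp
  [174,188): 14 bp
  [188,196): 8 bp
  [196,202): 6 bp
  [202,216): 14 bp
  [216,225): 9 bp
  [225,233): 8 bp
  [233,241): 8 bp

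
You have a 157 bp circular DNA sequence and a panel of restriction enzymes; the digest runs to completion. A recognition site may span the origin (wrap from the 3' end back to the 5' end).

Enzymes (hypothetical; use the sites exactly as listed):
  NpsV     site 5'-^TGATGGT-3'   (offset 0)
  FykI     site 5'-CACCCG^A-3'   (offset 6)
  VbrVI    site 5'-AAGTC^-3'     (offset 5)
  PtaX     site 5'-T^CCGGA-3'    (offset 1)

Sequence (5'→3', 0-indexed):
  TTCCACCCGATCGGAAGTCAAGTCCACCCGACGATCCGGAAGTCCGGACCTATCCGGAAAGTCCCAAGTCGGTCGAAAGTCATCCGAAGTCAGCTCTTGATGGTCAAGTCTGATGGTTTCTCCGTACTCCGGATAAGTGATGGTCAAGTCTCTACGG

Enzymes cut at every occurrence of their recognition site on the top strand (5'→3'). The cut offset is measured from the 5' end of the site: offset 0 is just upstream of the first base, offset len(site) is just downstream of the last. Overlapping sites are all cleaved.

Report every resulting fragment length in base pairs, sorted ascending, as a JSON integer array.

[1,5,5,6,6,7,8,9,9,10,10,10,11,13,13,16,18]

Scan for sites:
  NpsV (TGATGGT, off=0): starts [97, 110, 137] → cuts [97, 110, 137]
  FykI (CACCCGA, off=6): starts [3, 24] → cuts [9, 30]
  VbrVI (AAGTC, off=5): starts [14, 19, 39, 58, 65, 76, 86, 105, 145] → cuts [19, 24, 44, 63, 70, 81, 91, 110, 150]
  PtaX (TCCGGA, off=1): starts [34, 42, 52, 127] → cuts [35, 43, 53, 128]

Pooled cuts: [9, 19, 24, 30, 35, 43, 44, 53, 63, 70, 81, 91, 97, 110, 128, 137, 150]

Fragments:
  9→19: 10 bp
  19→24: 5 bp
  24→30: 6 bp
  30→35: 5 bp
  35→43: 8 bp
  43→44: 1 bp
  44→53: 9 bp
  53→63: 10 bp
  63→70: 7 bp
  70→81: 11 bp
  81→91: 10 bp
  91→97: 6 bp
  97→110: 13 bp
  110→128: 18 bp
  128→137: 9 bp
  137→150: 13 bp
  150→9 (wrap): 157-150+9 = 16 bp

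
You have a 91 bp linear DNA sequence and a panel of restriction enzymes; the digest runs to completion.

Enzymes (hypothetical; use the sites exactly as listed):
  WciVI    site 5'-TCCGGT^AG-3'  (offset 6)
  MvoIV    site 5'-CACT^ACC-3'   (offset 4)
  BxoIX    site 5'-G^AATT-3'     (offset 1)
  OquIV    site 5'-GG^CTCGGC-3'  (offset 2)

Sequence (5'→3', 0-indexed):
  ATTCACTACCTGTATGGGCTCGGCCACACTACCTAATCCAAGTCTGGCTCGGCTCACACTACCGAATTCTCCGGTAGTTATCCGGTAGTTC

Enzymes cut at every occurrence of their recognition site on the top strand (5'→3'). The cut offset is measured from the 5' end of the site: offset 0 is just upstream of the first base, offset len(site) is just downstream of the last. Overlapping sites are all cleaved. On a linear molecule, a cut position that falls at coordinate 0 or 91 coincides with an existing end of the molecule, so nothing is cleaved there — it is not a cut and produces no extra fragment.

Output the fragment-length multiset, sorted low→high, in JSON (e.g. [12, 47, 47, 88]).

[4,5,7,11,11,11,12,13,17]

Scan for sites:
  WciVI TCCGGTAG/6: at [69, 80] ⇒ [75, 86]
  MvoIV CACTACC/4: at [3, 26, 56] ⇒ [7, 30, 60]
  BxoIX GAATT/1: at [63] ⇒ [64]
  OquIV GGCTCGGC/2: at [16, 45] ⇒ [18, 47]

All cut coordinates (distinct, sorted): [7, 18, 30, 47, 60, 64, 75, 86]

Fragment lengths:
  [0,7): 7 bp
  [7,18): 11 bp
  [18,30): 12 bp
  [30,47): 17 bp
  [47,60): 13 bp
  [60,64): 4 bp
  [64,75): 11 bp
  [75,86): 11 bp
  [86,91): 5 bp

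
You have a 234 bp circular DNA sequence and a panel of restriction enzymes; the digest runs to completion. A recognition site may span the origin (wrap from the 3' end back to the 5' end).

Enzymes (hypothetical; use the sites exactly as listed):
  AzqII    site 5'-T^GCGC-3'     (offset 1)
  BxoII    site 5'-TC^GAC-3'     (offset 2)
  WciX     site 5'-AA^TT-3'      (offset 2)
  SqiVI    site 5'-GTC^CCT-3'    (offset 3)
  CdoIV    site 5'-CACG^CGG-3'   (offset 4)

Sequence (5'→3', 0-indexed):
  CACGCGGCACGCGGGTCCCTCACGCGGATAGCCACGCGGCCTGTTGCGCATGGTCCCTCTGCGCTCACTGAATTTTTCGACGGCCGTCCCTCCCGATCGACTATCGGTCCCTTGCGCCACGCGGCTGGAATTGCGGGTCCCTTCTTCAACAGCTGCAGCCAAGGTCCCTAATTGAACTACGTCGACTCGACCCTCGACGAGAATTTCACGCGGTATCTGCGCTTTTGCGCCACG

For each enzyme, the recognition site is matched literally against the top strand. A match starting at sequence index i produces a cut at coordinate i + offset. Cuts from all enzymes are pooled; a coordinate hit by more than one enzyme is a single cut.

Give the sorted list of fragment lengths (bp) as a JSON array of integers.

Scan for sites:
  AzqII (TGCGC, off=1): starts [44, 59, 112, 217, 225] → cuts [45, 60, 113, 218, 226]
  BxoII (TCGAC, off=2): starts [76, 96, 181, 186, 193] → cuts [78, 98, 183, 188, 195]
  WciX (AATT, off=2): starts [70, 128, 169, 201] → cuts [72, 130, 171, 203]
  SqiVI (GTCCCT, off=3): starts [14, 52, 85, 106, 136, 163] → cuts [17, 55, 88, 109, 139, 166]
  CdoIV (CACGCGG, off=4): starts [0, 7, 20, 32, 117, 206] → cuts [4, 11, 24, 36, 121, 210]

All cut coordinates (distinct, sorted): [4, 11, 17, 24, 36, 45, 55, 60, 72, 78, 88, 98, 109, 113, 121, 130, 139, 166, 171, 183, 188, 195, 203, 210, 218, 226]

Fragments:
  4→11: 7 bp
  11→17: 6 bp
  17→24: 7 bp
  24→36: 12 bp
  36→45: 9 bp
  45→55: 10 bp
  55→60: 5 bp
  60→72: 12 bp
  72→78: 6 bp
  78→88: 10 bp
  88→98: 10 bp
  98→109: 11 bp
  109→113: 4 bp
  113→121: 8 bp
  121→130: 9 bp
  130→139: 9 bp
  139→166: 27 bp
  166→171: 5 bp
  171→183: 12 bp
  183→188: 5 bp
  188→195: 7 bp
  195→203: 8 bp
  203→210: 7 bp
  210→218: 8 bp
  218→226: 8 bp
  226→4 (wrap): 234-226+4 = 12 bp

[4,5,5,5,6,6,7,7,7,7,8,8,8,8,9,9,9,10,10,10,11,12,12,12,12,27]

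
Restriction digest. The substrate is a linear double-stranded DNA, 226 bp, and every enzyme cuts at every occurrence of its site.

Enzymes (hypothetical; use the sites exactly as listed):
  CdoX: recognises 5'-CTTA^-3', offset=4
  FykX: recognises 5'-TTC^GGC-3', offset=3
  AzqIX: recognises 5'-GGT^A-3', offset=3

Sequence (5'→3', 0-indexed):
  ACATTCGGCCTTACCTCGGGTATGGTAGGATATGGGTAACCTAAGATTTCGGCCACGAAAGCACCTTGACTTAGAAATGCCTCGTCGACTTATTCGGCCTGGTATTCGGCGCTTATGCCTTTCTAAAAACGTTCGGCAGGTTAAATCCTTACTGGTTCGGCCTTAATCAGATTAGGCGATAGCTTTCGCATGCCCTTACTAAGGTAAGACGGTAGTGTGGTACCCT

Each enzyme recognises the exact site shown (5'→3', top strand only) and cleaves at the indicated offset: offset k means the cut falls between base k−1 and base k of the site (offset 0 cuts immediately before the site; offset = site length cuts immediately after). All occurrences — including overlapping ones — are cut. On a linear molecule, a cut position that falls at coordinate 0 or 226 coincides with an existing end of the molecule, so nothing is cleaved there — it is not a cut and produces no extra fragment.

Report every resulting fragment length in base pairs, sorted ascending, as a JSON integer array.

[3,4,5,5,6,7,7,7,7,8,8,8,8,8,11,13,17,19,19,23,33]

Site scan:
  CdoX (CTTA, off=4): starts [9, 69, 88, 111, 147, 161, 194] → cuts [13, 73, 92, 115, 151, 165, 198]
  FykX (TTCGGC, off=3): starts [3, 47, 92, 104, 131, 155] → cuts [6, 50, 95, 107, 134, 158]
  AzqIX (GGTA, off=3): starts [18, 23, 34, 100, 202, 210, 218] → cuts [21, 26, 37, 103, 205, 213, 221]

All cut coordinates (distinct, sorted): [6, 13, 21, 26, 37, 50, 73, 92, 95, 103, 107, 115, 134, 151, 158, 165, 198, 205, 213, 221]

Fragment lengths:
  [0,6): 6 bp
  [6,13): 7 bp
  [13,21): 8 bp
  [21,26): 5 bp
  [26,37): 11 bp
  [37,50): 13 bp
  [50,73): 23 bp
  [73,92): 19 bp
  [92,95): 3 bp
  [95,103): 8 bp
  [103,107): 4 bp
  [107,115): 8 bp
  [115,134): 19 bp
  [134,151): 17 bp
  [151,158): 7 bp
  [158,165): 7 bp
  [165,198): 33 bp
  [198,205): 7 bp
  [205,213): 8 bp
  [213,221): 8 bp
  [221,226): 5 bp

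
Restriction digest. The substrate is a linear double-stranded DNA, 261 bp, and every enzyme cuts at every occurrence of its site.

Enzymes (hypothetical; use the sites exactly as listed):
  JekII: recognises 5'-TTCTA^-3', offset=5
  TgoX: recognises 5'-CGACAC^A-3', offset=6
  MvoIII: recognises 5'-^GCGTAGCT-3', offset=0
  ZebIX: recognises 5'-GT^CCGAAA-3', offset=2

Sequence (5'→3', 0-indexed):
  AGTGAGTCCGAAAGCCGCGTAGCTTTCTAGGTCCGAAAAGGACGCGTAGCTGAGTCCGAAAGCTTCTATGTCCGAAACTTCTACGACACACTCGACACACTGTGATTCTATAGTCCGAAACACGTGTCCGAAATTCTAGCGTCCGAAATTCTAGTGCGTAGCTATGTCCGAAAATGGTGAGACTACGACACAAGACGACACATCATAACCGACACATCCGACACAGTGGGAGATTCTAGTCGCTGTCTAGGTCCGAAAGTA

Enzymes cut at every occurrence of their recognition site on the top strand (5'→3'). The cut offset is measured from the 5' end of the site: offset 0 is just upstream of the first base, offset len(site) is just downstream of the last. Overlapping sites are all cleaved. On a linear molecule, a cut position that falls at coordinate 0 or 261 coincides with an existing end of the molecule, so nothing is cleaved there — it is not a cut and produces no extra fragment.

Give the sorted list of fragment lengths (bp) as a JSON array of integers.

Scan for sites:
  JekII TTCTA/5: at [24, 63, 78, 105, 133, 148, 233] ⇒ [29, 68, 83, 110, 138, 153, 238]
  TgoX CGACACA/6: at [83, 92, 185, 195, 209, 218] ⇒ [89, 98, 191, 201, 215, 224]
  MvoIII GCGTAGCT/0: at [16, 43, 155] ⇒ [16, 43, 155]
  ZebIX GTCCGAAA/2: at [5, 30, 53, 69, 112, 125, 140, 165, 250] ⇒ [7, 32, 55, 71, 114, 127, 142, 167, 252]

Pooled cuts: [7, 16, 29, 32, 43, 55, 68, 71, 83, 89, 98, 110, 114, 127, 138, 142, 153, 155, 167, 191, 201, 215, 224, 238, 252]

Fragments:
  [0,7): 7 bp
  [7,16): 9 bp
  [16,29): 13 bp
  [29,32): 3 bp
  [32,43): 11 bp
  [43,55): 12 bp
  [55,68): 13 bp
  [68,71): 3 bp
  [71,83): 12 bp
  [83,89): 6 bp
  [89,98): 9 bp
  [98,110): 12 bp
  [110,114): 4 bp
  [114,127): 13 bp
  [127,138): 11 bp
  [138,142): 4 bp
  [142,153): 11 bp
  [153,155): 2 bp
  [155,167): 12 bp
  [167,191): 24 bp
  [191,201): 10 bp
  [201,215): 14 bp
  [215,224): 9 bp
  [224,238): 14 bp
  [238,252): 14 bp
  [252,261): 9 bp

[2,3,3,4,4,6,7,9,9,9,9,10,11,11,11,12,12,12,12,13,13,13,14,14,14,24]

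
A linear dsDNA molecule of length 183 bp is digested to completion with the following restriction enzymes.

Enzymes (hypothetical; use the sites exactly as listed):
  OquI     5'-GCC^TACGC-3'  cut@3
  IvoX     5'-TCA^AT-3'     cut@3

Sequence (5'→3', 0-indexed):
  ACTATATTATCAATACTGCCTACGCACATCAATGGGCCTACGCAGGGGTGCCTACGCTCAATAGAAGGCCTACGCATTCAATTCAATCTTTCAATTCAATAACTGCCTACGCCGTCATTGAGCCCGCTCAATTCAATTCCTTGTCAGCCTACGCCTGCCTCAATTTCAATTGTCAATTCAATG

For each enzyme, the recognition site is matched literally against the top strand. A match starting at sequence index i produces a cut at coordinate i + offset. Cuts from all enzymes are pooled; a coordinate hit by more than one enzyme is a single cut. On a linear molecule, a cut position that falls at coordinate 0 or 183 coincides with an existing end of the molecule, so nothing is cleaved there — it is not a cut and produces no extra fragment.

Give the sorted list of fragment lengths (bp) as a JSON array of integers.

[3,5,5,5,5,6,7,7,8,8,8,9,10,10,11,12,13,14,14,23]

Per-enzyme occurrences:
  OquI (GCCTACGC, off=3): starts [17, 35, 49, 67, 104, 146] → cuts [20, 38, 52, 70, 107, 149]
  IvoX (TCAAT, off=3): starts [9, 28, 57, 77, 82, 90, 95, 127, 132, 159, 165, 172, 177] → cuts [12, 31, 60, 80, 85, 93, 98, 130, 135, 162, 168, 175, 180]

All cut coordinates (distinct, sorted): [12, 20, 31, 38, 52, 60, 70, 80, 85, 93, 98, 107, 130, 135, 149, 162, 168, 175, 180]

Fragments:
  [0,12): 12 bp
  [12,20): 8 bp
  [20,31): 11 bp
  [31,38): 7 bp
  [38,52): 14 bp
  [52,60): 8 bp
  [60,70): 10 bp
  [70,80): 10 bp
  [80,85): 5 bp
  [85,93): 8 bp
  [93,98): 5 bp
  [98,107): 9 bp
  [107,130): 23 bp
  [130,135): 5 bp
  [135,149): 14 bp
  [149,162): 13 bp
  [162,168): 6 bp
  [168,175): 7 bp
  [175,180): 5 bp
  [180,183): 3 bp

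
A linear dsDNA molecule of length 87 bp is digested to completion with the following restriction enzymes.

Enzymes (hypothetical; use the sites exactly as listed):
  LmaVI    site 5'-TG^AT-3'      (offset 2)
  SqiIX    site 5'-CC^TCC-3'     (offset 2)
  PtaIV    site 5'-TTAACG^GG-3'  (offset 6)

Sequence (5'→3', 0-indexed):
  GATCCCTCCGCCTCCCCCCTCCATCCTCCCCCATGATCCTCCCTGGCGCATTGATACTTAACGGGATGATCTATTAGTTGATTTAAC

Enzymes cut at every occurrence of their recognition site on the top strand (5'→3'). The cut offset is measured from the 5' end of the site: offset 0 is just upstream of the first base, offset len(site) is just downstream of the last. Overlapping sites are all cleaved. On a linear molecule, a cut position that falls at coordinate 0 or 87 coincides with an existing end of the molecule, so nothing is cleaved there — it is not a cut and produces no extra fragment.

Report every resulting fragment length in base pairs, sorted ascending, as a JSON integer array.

Per-enzyme occurrences:
  LmaVI (TGAT, off=2): starts [33, 51, 66, 78] → cuts [35, 53, 68, 80]
  SqiIX (CCTCC, off=2): starts [4, 10, 17, 24, 37] → cuts [6, 12, 19, 26, 39]
  PtaIV (TTAACGGG, off=6): starts [57] → cuts [63]

All cut coordinates (distinct, sorted): [6, 12, 19, 26, 35, 39, 53, 63, 68, 80]

Fragment lengths:
  [0,6): 6 bp
  [6,12): 6 bp
  [12,19): 7 bp
  [19,26): 7 bp
  [26,35): 9 bp
  [35,39): 4 bp
  [39,53): 14 bp
  [53,63): 10 bp
  [63,68): 5 bp
  [68,80): 12 bp
  [80,87): 7 bp

[4,5,6,6,7,7,7,9,10,12,14]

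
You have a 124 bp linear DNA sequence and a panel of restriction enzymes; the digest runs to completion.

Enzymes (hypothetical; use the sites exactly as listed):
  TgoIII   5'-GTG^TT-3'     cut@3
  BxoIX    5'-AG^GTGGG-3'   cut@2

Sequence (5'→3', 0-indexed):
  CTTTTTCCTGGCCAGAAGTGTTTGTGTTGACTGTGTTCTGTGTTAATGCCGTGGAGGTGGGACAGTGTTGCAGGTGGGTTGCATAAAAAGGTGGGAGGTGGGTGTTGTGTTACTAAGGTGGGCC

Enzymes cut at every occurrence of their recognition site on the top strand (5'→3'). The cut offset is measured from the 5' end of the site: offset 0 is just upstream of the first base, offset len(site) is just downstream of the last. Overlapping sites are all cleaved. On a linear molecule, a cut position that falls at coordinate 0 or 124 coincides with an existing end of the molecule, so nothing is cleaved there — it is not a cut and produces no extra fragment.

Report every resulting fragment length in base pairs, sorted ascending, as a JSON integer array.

[5,6,6,7,7,7,7,8,9,11,14,17,20]

Site scan:
  TgoIII GTGTT/3: at [17, 23, 32, 39, 64, 101, 106] ⇒ [20, 26, 35, 42, 67, 104, 109]
  BxoIX AGGTGGG/2: at [54, 71, 88, 95, 115] ⇒ [56, 73, 90, 97, 117]

Pooled cuts: [20, 26, 35, 42, 56, 67, 73, 90, 97, 104, 109, 117]

Fragments:
  [0,20): 20 bp
  [20,26): 6 bp
  [26,35): 9 bp
  [35,42): 7 bp
  [42,56): 14 bp
  [56,67): 11 bp
  [67,73): 6 bp
  [73,90): 17 bp
  [90,97): 7 bp
  [97,104): 7 bp
  [104,109): 5 bp
  [109,117): 8 bp
  [117,124): 7 bp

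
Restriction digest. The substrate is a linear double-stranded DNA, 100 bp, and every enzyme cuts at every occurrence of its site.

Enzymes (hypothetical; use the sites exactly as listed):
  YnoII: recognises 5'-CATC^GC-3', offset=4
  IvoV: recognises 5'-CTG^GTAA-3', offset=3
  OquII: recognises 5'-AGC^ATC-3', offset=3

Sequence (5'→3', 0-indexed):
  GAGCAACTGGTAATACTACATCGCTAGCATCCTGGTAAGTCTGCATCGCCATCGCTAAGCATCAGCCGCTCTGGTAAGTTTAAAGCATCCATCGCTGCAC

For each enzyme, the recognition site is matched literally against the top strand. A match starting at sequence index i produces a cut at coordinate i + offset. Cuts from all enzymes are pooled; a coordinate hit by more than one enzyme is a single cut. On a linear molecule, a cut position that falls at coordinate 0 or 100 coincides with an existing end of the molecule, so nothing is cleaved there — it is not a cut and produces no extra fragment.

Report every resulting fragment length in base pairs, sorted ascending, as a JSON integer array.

[6,6,6,7,7,7,9,13,13,13,13]

Scan for sites:
  YnoII CATCGC/4: at [18, 43, 49, 89] ⇒ [22, 47, 53, 93]
  IvoV CTGGTAA/3: at [6, 31, 70] ⇒ [9, 34, 73]
  OquII AGCATC/3: at [25, 57, 83] ⇒ [28, 60, 86]

Pooled cuts: [9, 22, 28, 34, 47, 53, 60, 73, 86, 93]

Fragment lengths:
  [0,9): 9 bp
  [9,22): 13 bp
  [22,28): 6 bp
  [28,34): 6 bp
  [34,47): 13 bp
  [47,53): 6 bp
  [53,60): 7 bp
  [60,73): 13 bp
  [73,86): 13 bp
  [86,93): 7 bp
  [93,100): 7 bp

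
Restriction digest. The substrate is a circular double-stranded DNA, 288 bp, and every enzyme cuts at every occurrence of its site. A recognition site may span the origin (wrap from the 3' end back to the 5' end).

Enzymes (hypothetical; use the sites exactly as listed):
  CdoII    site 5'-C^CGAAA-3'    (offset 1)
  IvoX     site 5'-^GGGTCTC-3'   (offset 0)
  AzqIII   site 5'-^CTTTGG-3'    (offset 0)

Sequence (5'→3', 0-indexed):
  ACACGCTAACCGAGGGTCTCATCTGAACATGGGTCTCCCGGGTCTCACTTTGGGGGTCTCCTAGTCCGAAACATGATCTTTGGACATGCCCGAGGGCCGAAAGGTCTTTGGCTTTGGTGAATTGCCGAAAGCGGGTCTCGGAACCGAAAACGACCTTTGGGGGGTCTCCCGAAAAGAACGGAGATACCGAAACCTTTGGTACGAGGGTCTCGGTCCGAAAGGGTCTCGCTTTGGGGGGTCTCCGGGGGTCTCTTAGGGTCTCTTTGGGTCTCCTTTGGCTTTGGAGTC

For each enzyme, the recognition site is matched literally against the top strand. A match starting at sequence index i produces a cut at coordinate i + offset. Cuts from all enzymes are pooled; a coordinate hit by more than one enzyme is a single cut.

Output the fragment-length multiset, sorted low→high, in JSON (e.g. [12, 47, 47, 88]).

[4,5,6,6,6,6,6,7,7,7,7,8,8,8,8,9,10,10,10,11,11,11,12,13,14,17,18,20,23]

Scan for sites:
  CdoII CCGAAA/1: at [65, 96, 124, 143, 168, 186, 214] ⇒ [66, 97, 125, 144, 169, 187, 215]
  IvoX GGGTCTC/0: at [13, 30, 39, 53, 132, 161, 204, 220, 235, 245, 255, 265] ⇒ [13, 30, 39, 53, 132, 161, 204, 220, 235, 245, 255, 265]
  AzqIII CTTTGG/0: at [47, 77, 105, 111, 154, 193, 228, 261, 272, 278] ⇒ [47, 77, 105, 111, 154, 193, 228, 261, 272, 278]

Pooled cuts: [13, 30, 39, 47, 53, 66, 77, 97, 105, 111, 125, 132, 144, 154, 161, 169, 187, 193, 204, 215, 220, 228, 235, 245, 255, 261, 265, 272, 278]

Fragments:
  13→30: 17 bp
  30→39: 9 bp
  39→47: 8 bp
  47→53: 6 bp
  53→66: 13 bp
  66→77: 11 bp
  77→97: 20 bp
  97→105: 8 bp
  105→111: 6 bp
  111→125: 14 bp
  125→132: 7 bp
  132→144: 12 bp
  144→154: 10 bp
  154→161: 7 bp
  161→169: 8 bp
  169→187: 18 bp
  187→193: 6 bp
  193→204: 11 bp
  204→215: 11 bp
  215→220: 5 bp
  220→228: 8 bp
  228→235: 7 bp
  235→245: 10 bp
  245→255: 10 bp
  255→261: 6 bp
  261→265: 4 bp
  265→272: 7 bp
  272→278: 6 bp
  278→13 (wrap): 288-278+13 = 23 bp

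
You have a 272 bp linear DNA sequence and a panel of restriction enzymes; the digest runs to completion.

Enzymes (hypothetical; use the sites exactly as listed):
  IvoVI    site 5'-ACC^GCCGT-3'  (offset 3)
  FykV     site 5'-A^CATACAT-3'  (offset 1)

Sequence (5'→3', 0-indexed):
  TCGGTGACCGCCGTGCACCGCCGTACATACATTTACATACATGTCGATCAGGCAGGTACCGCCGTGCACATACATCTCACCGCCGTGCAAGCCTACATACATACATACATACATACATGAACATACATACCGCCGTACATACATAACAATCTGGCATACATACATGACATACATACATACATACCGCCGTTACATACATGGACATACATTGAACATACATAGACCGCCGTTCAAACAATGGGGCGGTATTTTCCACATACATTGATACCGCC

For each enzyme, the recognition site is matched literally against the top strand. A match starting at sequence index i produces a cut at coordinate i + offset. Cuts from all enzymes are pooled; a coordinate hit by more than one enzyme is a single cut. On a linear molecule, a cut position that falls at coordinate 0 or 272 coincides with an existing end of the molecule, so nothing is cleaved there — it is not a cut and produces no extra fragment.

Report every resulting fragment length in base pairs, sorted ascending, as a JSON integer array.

[4,4,4,4,4,4,6,6,7,8,9,9,10,10,10,10,10,10,11,12,13,14,17,21,25,30]

Per-enzyme occurrences:
  IvoVI (ACCGCCGT, off=3): starts [6, 16, 57, 78, 128, 182, 222] → cuts [9, 19, 60, 81, 131, 185, 225]
  FykV (ACATACAT, off=1): starts [24, 34, 67, 94, 98, 102, 106, 110, 120, 136, 157, 166, 170, 174, 191, 201, 212, 254] → cuts [25, 35, 68, 95, 99, 103, 107, 111, 121, 137, 158, 167, 171, 175, 192, 202, 213, 255]

All cut coordinates (distinct, sorted): [9, 19, 25, 35, 60, 68, 81, 95, 99, 103, 107, 111, 121, 131, 137, 158, 167, 171, 175, 185, 192, 202, 213, 225, 255]

Fragment lengths:
  [0,9): 9 bp
  [9,19): 10 bp
  [19,25): 6 bp
  [25,35): 10 bp
  [35,60): 25 bp
  [60,68): 8 bp
  [68,81): 13 bp
  [81,95): 14 bp
  [95,99): 4 bp
  [99,103): 4 bp
  [103,107): 4 bp
  [107,111): 4 bp
  [111,121): 10 bp
  [121,131): 10 bp
  [131,137): 6 bp
  [137,158): 21 bp
  [158,167): 9 bp
  [167,171): 4 bp
  [171,175): 4 bp
  [175,185): 10 bp
  [185,192): 7 bp
  [192,202): 10 bp
  [202,213): 11 bp
  [213,225): 12 bp
  [225,255): 30 bp
  [255,272): 17 bp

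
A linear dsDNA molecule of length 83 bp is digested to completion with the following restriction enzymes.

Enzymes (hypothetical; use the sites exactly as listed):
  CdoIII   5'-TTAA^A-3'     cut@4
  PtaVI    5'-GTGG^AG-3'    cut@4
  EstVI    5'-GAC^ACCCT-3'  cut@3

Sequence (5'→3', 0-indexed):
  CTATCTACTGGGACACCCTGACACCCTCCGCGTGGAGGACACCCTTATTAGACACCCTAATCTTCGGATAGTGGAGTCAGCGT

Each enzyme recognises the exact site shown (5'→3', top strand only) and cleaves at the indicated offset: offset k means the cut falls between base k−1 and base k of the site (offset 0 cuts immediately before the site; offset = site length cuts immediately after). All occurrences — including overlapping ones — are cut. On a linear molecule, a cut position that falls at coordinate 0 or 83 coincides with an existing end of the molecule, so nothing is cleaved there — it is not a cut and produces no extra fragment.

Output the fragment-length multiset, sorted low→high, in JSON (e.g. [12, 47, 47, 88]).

Site scan:
  CdoIII (TTAAA, off=4): no sites
  PtaVI GTGGAG/4: at [31, 70] ⇒ [35, 74]
  EstVI GACACCCT/3: at [11, 19, 37, 50] ⇒ [14, 22, 40, 53]

All cut coordinates (distinct, sorted): [14, 22, 35, 40, 53, 74]

Fragment lengths:
  [0,14): 14 bp
  [14,22): 8 bp
  [22,35): 13 bp
  [35,40): 5 bp
  [40,53): 13 bp
  [53,74): 21 bp
  [74,83): 9 bp

[5,8,9,13,13,14,21]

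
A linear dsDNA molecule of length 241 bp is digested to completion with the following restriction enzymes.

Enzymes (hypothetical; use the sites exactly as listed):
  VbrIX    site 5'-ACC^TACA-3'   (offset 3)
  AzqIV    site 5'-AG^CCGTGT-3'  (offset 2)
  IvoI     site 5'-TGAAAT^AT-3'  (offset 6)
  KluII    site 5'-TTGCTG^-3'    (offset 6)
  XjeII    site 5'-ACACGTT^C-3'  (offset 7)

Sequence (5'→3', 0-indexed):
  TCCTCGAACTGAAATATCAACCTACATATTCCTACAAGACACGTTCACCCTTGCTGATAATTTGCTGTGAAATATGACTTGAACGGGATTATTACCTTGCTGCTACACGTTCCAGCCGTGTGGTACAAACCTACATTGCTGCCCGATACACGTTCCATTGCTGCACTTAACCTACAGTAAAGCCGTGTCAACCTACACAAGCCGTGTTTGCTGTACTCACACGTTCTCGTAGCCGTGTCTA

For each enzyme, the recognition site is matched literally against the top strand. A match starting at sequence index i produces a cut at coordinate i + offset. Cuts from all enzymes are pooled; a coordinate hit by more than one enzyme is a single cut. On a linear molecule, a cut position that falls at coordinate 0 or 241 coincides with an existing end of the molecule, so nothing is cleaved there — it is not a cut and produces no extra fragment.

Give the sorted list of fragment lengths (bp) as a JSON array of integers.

Site scan:
  VbrIX ACCTACA/3: at [19, 128, 169, 190] ⇒ [22, 131, 172, 193]
  AzqIV AGCCGTGT/2: at [113, 180, 199, 230] ⇒ [115, 182, 201, 232]
  IvoI TGAAATAT/6: at [9, 67] ⇒ [15, 73]
  KluII TTGCTG/6: at [50, 61, 96, 135, 157, 207] ⇒ [56, 67, 102, 141, 163, 213]
  XjeII ACACGTTC/7: at [38, 104, 147, 218] ⇒ [45, 111, 154, 225]

All cut coordinates (distinct, sorted): [15, 22, 45, 56, 67, 73, 102, 111, 115, 131, 141, 154, 163, 172, 182, 193, 201, 213, 225, 232]

Fragments:
  [0,15): 15 bp
  [15,22): 7 bp
  [22,45): 23 bp
  [45,56): 11 bp
  [56,67): 11 bp
  [67,73): 6 bp
  [73,102): 29 bp
  [102,111): 9 bp
  [111,115): 4 bp
  [115,131): 16 bp
  [131,141): 10 bp
  [141,154): 13 bp
  [154,163): 9 bp
  [163,172): 9 bp
  [172,182): 10 bp
  [182,193): 11 bp
  [193,201): 8 bp
  [201,213): 12 bp
  [213,225): 12 bp
  [225,232): 7 bp
  [232,241): 9 bp

[4,6,7,7,8,9,9,9,9,10,10,11,11,11,12,12,13,15,16,23,29]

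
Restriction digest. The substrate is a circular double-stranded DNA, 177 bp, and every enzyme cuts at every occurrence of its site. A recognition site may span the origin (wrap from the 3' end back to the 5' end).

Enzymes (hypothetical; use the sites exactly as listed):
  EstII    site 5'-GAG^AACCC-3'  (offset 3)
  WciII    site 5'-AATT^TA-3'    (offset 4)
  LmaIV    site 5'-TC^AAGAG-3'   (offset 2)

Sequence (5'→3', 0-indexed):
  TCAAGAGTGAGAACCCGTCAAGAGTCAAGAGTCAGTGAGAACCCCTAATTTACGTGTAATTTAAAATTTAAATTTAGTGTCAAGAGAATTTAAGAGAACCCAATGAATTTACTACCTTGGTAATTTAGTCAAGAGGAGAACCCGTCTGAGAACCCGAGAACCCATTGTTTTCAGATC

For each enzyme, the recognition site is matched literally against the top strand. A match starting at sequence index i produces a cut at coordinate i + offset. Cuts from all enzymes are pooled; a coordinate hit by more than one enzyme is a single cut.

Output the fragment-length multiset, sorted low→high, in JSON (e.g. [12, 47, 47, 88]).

Scan for sites:
  EstII GAGAACCC/3: at [8, 36, 93, 135, 147, 155] ⇒ [11, 39, 96, 138, 150, 158]
  WciII AATTTA/4: at [46, 57, 64, 70, 86, 105, 121] ⇒ [50, 61, 68, 74, 90, 109, 125]
  LmaIV TCAAGAG/2: at [0, 17, 24, 79, 128] ⇒ [2, 19, 26, 81, 130]

Pooled cuts: [2, 11, 19, 26, 39, 50, 61, 68, 74, 81, 90, 96, 109, 125, 130, 138, 150, 158]

Fragments:
  2→11: 9 bp
  11→19: 8 bp
  19→26: 7 bp
  26→39: 13 bp
  39→50: 11 bp
  50→61: 11 bp
  61→68: 7 bp
  68→74: 6 bp
  74→81: 7 bp
  81→90: 9 bp
  90→96: 6 bp
  96→109: 13 bp
  109→125: 16 bp
  125→130: 5 bp
  130→138: 8 bp
  138→150: 12 bp
  150→158: 8 bp
  158→2 (wrap): 177-158+2 = 21 bp

[5,6,6,7,7,7,8,8,8,9,9,11,11,12,13,13,16,21]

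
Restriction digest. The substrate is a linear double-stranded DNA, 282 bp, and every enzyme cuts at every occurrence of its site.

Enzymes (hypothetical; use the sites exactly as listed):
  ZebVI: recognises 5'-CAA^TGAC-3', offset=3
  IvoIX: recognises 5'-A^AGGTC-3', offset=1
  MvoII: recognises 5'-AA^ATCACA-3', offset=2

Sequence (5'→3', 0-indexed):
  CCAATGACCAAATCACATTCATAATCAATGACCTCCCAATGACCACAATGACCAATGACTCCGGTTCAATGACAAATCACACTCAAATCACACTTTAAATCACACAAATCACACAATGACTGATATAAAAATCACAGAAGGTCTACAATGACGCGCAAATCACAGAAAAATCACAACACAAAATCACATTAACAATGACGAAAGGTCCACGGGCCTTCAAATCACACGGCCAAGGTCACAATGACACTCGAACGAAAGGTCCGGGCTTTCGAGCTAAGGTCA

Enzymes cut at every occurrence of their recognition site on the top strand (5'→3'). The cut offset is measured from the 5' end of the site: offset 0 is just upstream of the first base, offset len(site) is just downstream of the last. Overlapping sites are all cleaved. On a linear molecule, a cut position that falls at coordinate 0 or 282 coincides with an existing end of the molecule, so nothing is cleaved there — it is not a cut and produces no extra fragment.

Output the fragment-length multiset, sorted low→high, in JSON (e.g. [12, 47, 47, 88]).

Scan for sites:
  ZebVI (CAATGAC, off=3): starts [1, 25, 36, 45, 52, 66, 113, 145, 192, 238] → cuts [4, 28, 39, 48, 55, 69, 116, 148, 195, 241]
  IvoIX (AAGGTC, off=1): starts [137, 201, 231, 255, 275] → cuts [138, 202, 232, 256, 276]
  MvoII (AAATCACA, off=2): starts [9, 73, 84, 96, 105, 128, 156, 167, 180, 218] → cuts [11, 75, 86, 98, 107, 130, 158, 169, 182, 220]

All cut coordinates (distinct, sorted): [4, 11, 28, 39, 48, 55, 69, 75, 86, 98, 107, 116, 130, 138, 148, 158, 169, 182, 195, 202, 220, 232, 241, 256, 276]

Fragment lengths:
  [0,4): 4 bp
  [4,11): 7 bp
  [11,28): 17 bp
  [28,39): 11 bp
  [39,48): 9 bp
  [48,55): 7 bp
  [55,69): 14 bp
  [69,75): 6 bp
  [75,86): 11 bp
  [86,98): 12 bp
  [98,107): 9 bp
  [107,116): 9 bp
  [116,130): 14 bp
  [130,138): 8 bp
  [138,148): 10 bp
  [148,158): 10 bp
  [158,169): 11 bp
  [169,182): 13 bp
  [182,195): 13 bp
  [195,202): 7 bp
  [202,220): 18 bp
  [220,232): 12 bp
  [232,241): 9 bp
  [241,256): 15 bp
  [256,276): 20 bp
  [276,282): 6 bp

[4,6,6,7,7,7,8,9,9,9,9,10,10,11,11,11,12,12,13,13,14,14,15,17,18,20]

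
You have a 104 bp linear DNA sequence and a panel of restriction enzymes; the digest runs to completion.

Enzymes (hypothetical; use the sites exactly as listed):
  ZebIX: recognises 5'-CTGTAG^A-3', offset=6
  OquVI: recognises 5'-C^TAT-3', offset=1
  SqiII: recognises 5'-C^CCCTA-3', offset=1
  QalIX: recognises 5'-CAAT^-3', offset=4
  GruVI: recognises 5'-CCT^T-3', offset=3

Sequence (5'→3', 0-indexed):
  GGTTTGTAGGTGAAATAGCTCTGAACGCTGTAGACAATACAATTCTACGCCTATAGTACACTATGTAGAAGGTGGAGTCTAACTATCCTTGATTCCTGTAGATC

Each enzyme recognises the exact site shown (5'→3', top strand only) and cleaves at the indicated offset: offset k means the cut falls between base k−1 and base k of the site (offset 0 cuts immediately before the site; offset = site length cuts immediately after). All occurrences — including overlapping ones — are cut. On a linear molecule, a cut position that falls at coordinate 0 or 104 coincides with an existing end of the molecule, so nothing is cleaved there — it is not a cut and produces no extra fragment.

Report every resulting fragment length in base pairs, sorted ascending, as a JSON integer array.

[3,5,5,6,8,10,12,22,33]

Scan for sites:
  ZebIX (CTGTAGA, off=6): starts [27, 95] → cuts [33, 101]
  OquVI (CTAT, off=1): starts [50, 60, 82] → cuts [51, 61, 83]
  SqiII (CCCCTA, off=1): no sites
  QalIX (CAAT, off=4): starts [34, 39] → cuts [38, 43]
  GruVI (CCTT, off=3): starts [86] → cuts [89]

Pooled cuts: [33, 38, 43, 51, 61, 83, 89, 101]

Fragment lengths:
  [0,33): 33 bp
  [33,38): 5 bp
  [38,43): 5 bp
  [43,51): 8 bp
  [51,61): 10 bp
  [61,83): 22 bp
  [83,89): 6 bp
  [89,101): 12 bp
  [101,104): 3 bp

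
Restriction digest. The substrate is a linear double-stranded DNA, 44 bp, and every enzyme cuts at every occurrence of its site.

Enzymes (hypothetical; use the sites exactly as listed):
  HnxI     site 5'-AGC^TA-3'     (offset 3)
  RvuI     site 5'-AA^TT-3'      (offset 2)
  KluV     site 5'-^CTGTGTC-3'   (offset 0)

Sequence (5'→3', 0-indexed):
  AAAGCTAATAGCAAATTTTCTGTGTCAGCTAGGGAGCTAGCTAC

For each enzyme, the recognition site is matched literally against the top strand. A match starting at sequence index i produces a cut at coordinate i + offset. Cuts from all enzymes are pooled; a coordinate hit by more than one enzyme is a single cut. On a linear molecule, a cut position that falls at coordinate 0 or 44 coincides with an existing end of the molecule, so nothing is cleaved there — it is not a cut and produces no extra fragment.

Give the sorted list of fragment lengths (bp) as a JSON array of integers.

[3,4,4,5,8,10,10]

Site scan:
  HnxI (AGCTA, off=3): starts [2, 26, 34, 38] → cuts [5, 29, 37, 41]
  RvuI (AATT, off=2): starts [13] → cuts [15]
  KluV (CTGTGTC, off=0): starts [19] → cuts [19]

All cut coordinates (distinct, sorted): [5, 15, 19, 29, 37, 41]

Fragment lengths:
  [0,5): 5 bp
  [5,15): 10 bp
  [15,19): 4 bp
  [19,29): 10 bp
  [29,37): 8 bp
  [37,41): 4 bp
  [41,44): 3 bp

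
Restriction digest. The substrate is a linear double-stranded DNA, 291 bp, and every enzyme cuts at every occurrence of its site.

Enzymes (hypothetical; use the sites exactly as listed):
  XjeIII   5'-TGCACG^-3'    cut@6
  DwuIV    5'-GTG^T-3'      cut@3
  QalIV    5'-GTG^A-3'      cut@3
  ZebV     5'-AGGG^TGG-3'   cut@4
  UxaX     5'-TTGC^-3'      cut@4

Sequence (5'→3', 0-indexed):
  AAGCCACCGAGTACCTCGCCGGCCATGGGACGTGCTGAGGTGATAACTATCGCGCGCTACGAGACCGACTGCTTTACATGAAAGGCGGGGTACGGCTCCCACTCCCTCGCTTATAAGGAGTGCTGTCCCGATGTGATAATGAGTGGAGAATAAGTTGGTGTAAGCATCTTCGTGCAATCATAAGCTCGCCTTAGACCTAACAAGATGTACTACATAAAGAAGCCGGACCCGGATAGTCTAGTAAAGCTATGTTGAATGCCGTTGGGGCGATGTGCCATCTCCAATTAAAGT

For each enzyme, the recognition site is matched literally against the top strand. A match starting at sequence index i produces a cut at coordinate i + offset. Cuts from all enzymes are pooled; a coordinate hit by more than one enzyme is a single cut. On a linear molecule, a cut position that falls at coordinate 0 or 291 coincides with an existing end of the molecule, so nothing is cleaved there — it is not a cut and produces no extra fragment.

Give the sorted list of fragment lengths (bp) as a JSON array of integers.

[25,42,93,131]

Per-enzyme occurrences:
  XjeIII (TGCACG, off=6): no sites
  DwuIV (GTGT, off=3): starts [157] → cuts [160]
  QalIV (GTGA, off=3): starts [39, 132] → cuts [42, 135]
  ZebV (AGGGTGG, off=4): no sites
  UxaX (TTGC, off=4): no sites

Pooled cuts: [42, 135, 160]

Fragment lengths:
  [0,42): 42 bp
  [42,135): 93 bp
  [135,160): 25 bp
  [160,291): 131 bp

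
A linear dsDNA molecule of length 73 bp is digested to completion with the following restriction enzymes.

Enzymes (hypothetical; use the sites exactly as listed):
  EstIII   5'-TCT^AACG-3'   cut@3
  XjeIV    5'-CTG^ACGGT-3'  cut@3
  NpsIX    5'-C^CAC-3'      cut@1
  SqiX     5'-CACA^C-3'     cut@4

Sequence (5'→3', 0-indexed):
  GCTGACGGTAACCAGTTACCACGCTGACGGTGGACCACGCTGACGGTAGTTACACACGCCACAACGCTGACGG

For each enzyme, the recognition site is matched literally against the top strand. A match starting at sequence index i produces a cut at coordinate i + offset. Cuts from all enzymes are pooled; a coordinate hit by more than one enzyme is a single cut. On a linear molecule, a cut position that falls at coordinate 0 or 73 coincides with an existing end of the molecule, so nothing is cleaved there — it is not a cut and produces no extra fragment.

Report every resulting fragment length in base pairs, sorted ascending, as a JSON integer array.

Scan for sites:
  EstIII (TCTAACG, off=3): no sites
  XjeIV (CTGACGGT, off=3): starts [1, 23, 39] → cuts [4, 26, 42]
  NpsIX (CCAC, off=1): starts [18, 34, 58] → cuts [19, 35, 59]
  SqiX (CACAC, off=4): starts [52] → cuts [56]

Pooled cuts: [4, 19, 26, 35, 42, 56, 59]

Fragments:
  [0,4): 4 bp
  [4,19): 15 bp
  [19,26): 7 bp
  [26,35): 9 bp
  [35,42): 7 bp
  [42,56): 14 bp
  [56,59): 3 bp
  [59,73): 14 bp

[3,4,7,7,9,14,14,15]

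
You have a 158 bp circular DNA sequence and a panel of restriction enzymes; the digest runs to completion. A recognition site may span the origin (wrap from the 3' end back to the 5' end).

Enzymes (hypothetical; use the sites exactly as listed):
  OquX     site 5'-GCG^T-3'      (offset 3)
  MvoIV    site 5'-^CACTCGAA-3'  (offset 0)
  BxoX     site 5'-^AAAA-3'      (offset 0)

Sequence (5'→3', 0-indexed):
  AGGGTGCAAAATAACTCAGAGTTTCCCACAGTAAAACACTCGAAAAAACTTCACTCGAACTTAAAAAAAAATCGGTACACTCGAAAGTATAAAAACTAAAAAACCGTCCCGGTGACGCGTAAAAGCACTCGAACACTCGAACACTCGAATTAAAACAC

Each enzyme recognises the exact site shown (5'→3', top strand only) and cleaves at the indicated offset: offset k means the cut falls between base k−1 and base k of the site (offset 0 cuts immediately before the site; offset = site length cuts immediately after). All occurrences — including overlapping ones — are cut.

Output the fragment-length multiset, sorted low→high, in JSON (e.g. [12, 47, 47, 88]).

Scan for sites:
  OquX (GCGT, off=3): starts [116] → cuts [119]
  MvoIV (CACTCGAA, off=0): starts [36, 51, 77, 125, 133, 141] → cuts [36, 51, 77, 125, 133, 141]
  BxoX (AAAA, off=0): starts [7, 32, 42, 43, 44, 62, 63, 64, 65, 66, 67, 90, 91, 97, 98, 99, 120, 151] → cuts [7, 32, 42, 43, 44, 62, 63, 64, 65, 66, 67, 90, 91, 97, 98, 99, 120, 151]

All cut coordinates (distinct, sorted): [7, 32, 36, 42, 43, 44, 51, 62, 63, 64, 65, 66, 67, 77, 90, 91, 97, 98, 99, 119, 120, 125, 133, 141, 151]

Fragment lengths:
  7→32: 25 bp
  32→36: 4 bp
  36→42: 6 bp
  42→43: 1 bp
  43→44: 1 bp
  44→51: 7 bp
  51→62: 11 bp
  62→63: 1 bp
  63→64: 1 bp
  64→65: 1 bp
  65→66: 1 bp
  66→67: 1 bp
  67→77: 10 bp
  77→90: 13 bp
  90→91: 1 bp
  91→97: 6 bp
  97→98: 1 bp
  98→99: 1 bp
  99→119: 20 bp
  119→120: 1 bp
  120→125: 5 bp
  125→133: 8 bp
  133→141: 8 bp
  141→151: 10 bp
  151→7 (wrap): 158-151+7 = 14 bp

[1,1,1,1,1,1,1,1,1,1,1,4,5,6,6,7,8,8,10,10,11,13,14,20,25]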